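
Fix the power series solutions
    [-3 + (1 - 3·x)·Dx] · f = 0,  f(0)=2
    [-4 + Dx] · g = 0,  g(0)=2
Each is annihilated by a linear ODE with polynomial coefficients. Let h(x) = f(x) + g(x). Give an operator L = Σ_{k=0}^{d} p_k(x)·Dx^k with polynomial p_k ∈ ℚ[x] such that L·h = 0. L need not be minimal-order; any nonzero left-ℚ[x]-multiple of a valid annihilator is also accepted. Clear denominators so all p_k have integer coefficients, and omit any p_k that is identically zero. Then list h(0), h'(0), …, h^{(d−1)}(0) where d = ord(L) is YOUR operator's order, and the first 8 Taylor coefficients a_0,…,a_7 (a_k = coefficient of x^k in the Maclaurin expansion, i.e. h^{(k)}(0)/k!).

L = (-24 - 144·x) + (2 + 96·x - 144·x^2)·Dx + (1 - 15·x + 36·x^2)·Dx^2  (order 2).
h: a_k = 4, 14, 34, 226/3, 550/3, 7546/15, 66122/45, 1379858/315, …
ICs: h(0) = 4, h′(0) = 14.

f: a_k = 2, 6, 18, 54, 162, 486, 1458, 4374, …
g: a_k = 2, 8, 16, 64/3, 64/3, 256/15, 512/45, 2048/315, …
f+g: L₀ = lclm(L_f,L_g), ord ≤ 1+1.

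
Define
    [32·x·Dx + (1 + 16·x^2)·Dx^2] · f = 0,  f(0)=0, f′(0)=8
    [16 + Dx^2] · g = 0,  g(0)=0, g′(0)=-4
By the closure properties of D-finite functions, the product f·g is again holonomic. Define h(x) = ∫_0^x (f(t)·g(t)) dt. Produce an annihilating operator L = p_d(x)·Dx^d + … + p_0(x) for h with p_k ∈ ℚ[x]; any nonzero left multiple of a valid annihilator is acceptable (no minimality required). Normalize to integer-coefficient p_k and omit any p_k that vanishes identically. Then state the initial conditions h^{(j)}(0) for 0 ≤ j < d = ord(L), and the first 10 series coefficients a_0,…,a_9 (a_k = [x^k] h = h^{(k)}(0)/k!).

f: a_k = 0, 8, 0, -128/3, 0, 2048/5, 0, -32768/7, 0, 524288/9, …
g: a_k = 0, -4, 0, 32/3, 0, -128/15, 0, 1024/315, 0, -2048/2835, …
h₀=f·g: eliminate ⇒ L₀, order ≤ 2·2.
∫: right-multiply L₀ by Dx.
L = (1280 + 53248·x^2 + 360448·x^4 + 2097152·x^6 + 8388608·x^8)·Dx + (1536·x + 40960·x^3 + 393216·x^5 + 2097152·x^7)·Dx^2 + (96 + 4096·x^2 + 36864·x^4 + 262144·x^6 + 1048576·x^8)·Dx^3 + (96·x + 2560·x^3 + 24576·x^5 + 131072·x^7)·Dx^4 + (1 + 48·x^2 + 896·x^4 + 8192·x^6 + 32768·x^8)·Dx^5  (order 5).
h: a_k = 0, 0, 0, -32/3, 0, 256/5, 0, -19456/63, 0, 352256/135, …
ICs: h(0) = 0, h′(0) = 0, h′′(0) = 0, h′′′(0) = -64, h′′′′(0) = 0.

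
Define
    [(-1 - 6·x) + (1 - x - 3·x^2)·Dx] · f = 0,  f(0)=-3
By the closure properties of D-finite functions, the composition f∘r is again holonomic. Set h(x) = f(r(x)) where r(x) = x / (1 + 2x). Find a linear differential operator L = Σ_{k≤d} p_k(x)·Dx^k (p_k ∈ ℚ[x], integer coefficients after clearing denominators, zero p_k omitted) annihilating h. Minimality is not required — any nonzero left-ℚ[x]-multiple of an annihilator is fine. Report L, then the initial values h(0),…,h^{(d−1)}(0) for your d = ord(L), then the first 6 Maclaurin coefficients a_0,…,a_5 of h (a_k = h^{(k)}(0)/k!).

L = (1 + 8·x) + (-1 - 5·x - 5·x^2 + 2·x^3)·Dx  (order 1).
h: a_k = -3, -3, -6, 15, -51, 168, …
ICs: h(0) = -3.

f: a_k = -3, -3, -12, -21, -57, -120, …
h₀=f(r): pull back L_f along r ⇒ L₀.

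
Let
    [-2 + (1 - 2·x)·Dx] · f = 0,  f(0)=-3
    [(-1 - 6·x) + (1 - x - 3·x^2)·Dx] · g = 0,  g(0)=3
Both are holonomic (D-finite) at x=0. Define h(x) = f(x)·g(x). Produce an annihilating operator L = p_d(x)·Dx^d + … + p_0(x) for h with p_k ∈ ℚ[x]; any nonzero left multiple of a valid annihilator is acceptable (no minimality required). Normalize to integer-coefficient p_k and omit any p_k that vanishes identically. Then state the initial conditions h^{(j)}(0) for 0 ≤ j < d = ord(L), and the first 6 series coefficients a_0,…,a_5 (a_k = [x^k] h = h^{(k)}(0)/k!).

f: a_k = -3, -6, -12, -24, -48, -96, …
g: a_k = 3, 3, 12, 21, 57, 120, …
Sym-product of L_f,L_g gives L₀ (≤ ord 1).
L = (-3 - 2·x + 18·x^2) + (1 - 3·x - x^2 + 6·x^3)·Dx  (order 1).
h: a_k = -9, -27, -90, -243, -657, -1674, …
ICs: h(0) = -9.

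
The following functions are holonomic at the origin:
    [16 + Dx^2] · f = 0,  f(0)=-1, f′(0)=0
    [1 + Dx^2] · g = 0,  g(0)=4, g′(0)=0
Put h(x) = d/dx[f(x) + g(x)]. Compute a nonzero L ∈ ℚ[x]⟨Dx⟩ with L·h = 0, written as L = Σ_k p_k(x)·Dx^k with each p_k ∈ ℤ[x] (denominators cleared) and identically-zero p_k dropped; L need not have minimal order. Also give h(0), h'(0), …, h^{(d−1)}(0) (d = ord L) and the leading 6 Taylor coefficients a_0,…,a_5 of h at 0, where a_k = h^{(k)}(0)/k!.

L = 16 + 17·Dx^2 + Dx^4  (order 4).
h: a_k = 0, 12, 0, -42, 0, 341/10, …
ICs: h(0) = 0, h′(0) = 12, h′′(0) = 0, h′′′(0) = -252.

f: a_k = -1, 0, 8, 0, -32/3, 0, …
g: a_k = 4, 0, -2, 0, 1/6, 0, …
L₀ := lclm(L_f,L_g); ord L₀ ≤ 2+2.
Derive L from L₀ (diff closure).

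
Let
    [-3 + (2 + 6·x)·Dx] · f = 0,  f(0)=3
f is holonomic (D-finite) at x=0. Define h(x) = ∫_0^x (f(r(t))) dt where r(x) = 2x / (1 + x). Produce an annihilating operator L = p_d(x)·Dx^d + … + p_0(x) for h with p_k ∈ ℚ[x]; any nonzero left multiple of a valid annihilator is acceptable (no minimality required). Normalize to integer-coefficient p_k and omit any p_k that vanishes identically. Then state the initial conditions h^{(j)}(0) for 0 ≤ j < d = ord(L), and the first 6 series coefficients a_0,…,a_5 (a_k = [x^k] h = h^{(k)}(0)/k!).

L = -3·Dx + (1 + 8·x + 7·x^2)·Dx^2  (order 2).
h: a_k = 0, 3, 9/2, -15/2, 153/8, -2583/40, …
ICs: h(0) = 0, h′(0) = 3.

f: a_k = 3, 9/2, -27/8, 81/16, -1215/128, 5103/256, …
L₀ from L_f via x↦r, Dx↦r'^{-1}Dx.
Integrate: L := L₀·Dx.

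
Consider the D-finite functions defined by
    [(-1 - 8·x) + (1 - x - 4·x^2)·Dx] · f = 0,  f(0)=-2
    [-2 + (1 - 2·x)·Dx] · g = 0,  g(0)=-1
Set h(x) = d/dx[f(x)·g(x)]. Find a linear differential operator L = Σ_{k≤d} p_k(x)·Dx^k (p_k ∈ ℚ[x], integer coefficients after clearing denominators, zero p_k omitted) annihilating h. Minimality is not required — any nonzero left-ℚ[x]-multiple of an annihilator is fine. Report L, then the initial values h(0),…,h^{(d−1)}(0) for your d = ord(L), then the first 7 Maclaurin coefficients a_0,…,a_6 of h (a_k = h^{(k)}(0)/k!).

L = (22 - 12·x - 120·x^2 - 256·x^3 + 768·x^4) + (-3 + 5·x + 42·x^2 - 88·x^3 - 80·x^4 + 192·x^5)·Dx  (order 1).
h: a_k = 6, 44, 186, 728, 2470, 8100, 25074, …
ICs: h(0) = 6.

f: a_k = -2, -2, -10, -18, -58, -130, -362, …
g: a_k = -1, -2, -4, -8, -16, -32, -64, …
Sym-product of L_f,L_g gives L₀ (≤ ord 1).
Differentiate: ansatz ord ≤ ord L₀ ⇒ L.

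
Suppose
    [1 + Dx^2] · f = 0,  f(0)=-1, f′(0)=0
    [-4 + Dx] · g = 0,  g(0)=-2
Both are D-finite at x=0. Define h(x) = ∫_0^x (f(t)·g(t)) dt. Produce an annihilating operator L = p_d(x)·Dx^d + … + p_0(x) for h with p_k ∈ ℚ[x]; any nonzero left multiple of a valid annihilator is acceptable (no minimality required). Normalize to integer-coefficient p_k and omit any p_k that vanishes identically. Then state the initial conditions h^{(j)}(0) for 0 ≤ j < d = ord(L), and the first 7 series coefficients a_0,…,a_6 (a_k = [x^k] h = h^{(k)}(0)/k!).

L = 17·Dx - 8·Dx^2 + Dx^3  (order 3).
h: a_k = 0, 2, 4, 5, 13/3, 161/60, 101/90, …
ICs: h(0) = 0, h′(0) = 2, h′′(0) = 8.

f: a_k = -1, 0, 1/2, 0, -1/24, 0, 1/720, …
g: a_k = -2, -8, -16, -64/3, -64/3, -256/15, -512/45, …
Sym-product of L_f,L_g gives L₀ (≤ ord 2).
h=∫₀ˣh₀: take L = L₀·Dx.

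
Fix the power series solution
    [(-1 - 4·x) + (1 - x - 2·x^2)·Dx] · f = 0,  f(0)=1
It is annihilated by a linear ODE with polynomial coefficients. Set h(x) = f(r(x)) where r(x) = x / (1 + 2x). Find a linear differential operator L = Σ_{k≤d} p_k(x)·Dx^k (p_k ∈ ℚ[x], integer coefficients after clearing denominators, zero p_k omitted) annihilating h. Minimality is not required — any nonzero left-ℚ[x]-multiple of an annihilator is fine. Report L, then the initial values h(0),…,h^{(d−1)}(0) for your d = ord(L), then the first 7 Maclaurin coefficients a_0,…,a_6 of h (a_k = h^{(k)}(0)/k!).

L = (-1 - 6·x) + (1 + 5·x + 6·x^2)·Dx  (order 1).
h: a_k = 1, 1, 1, -3, 9, -27, 81, …
ICs: h(0) = 1.

f: a_k = 1, 1, 3, 5, 11, 21, 43, …
Change of var in L_f (x↦r) gives L₀.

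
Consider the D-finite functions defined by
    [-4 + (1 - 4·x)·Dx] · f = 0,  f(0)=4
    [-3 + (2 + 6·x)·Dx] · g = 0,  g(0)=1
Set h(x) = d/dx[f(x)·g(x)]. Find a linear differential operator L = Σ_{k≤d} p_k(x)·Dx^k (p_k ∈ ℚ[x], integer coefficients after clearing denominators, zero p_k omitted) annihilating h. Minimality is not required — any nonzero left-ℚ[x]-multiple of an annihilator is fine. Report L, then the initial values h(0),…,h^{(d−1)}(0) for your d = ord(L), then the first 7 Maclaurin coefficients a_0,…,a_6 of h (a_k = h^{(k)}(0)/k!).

f: a_k = 4, 16, 64, 256, 1024, 4096, 16384, …
g: a_k = 1, 3/2, -9/8, 27/16, -405/128, 1701/256, -15309/1024, …
Product ⇒ symmetric product L₀, ord ≤ 1.
Differentiate: ansatz ord ≤ ord L₀ ⇒ L.
L = (167 + 792·x + 432·x^2) + (-22 - 2·x + 288·x^2 + 288·x^3)·Dx  (order 1).
h: a_k = 22, 167, 4089/4, 43211/8, 1736945/64, 16628745/128, 310908437/512, …
ICs: h(0) = 22.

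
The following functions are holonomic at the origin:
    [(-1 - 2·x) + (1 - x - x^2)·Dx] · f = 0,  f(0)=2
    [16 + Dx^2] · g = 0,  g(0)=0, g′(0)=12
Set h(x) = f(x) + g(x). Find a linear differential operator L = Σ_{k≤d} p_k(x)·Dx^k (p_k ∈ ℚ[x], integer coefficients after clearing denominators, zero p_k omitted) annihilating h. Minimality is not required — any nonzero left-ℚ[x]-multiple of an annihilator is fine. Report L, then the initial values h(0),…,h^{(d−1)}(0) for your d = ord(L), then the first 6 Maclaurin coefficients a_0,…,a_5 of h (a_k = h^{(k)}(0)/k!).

f: a_k = 2, 2, 4, 6, 10, 16, …
g: a_k = 0, 12, 0, -32, 0, 128/5, …
h₀=f+g: left-lcm gives L₀, ord ≤ 3.
L = (272 + 384·x - 352·x^2 + 192·x^3 + 640·x^4 + 256·x^5) + (-160 + 368·x + 32·x^2 - 544·x^3 + 48·x^4 + 384·x^5 + 128·x^6)·Dx + (17 + 24·x - 22·x^2 + 12·x^3 + 40·x^4 + 16·x^5)·Dx^2 + (-10 + 23·x + 2·x^2 - 34·x^3 + 3·x^4 + 24·x^5 + 8·x^6)·Dx^3  (order 3).
h: a_k = 2, 14, 4, -26, 10, 208/5, …
ICs: h(0) = 2, h′(0) = 14, h′′(0) = 8.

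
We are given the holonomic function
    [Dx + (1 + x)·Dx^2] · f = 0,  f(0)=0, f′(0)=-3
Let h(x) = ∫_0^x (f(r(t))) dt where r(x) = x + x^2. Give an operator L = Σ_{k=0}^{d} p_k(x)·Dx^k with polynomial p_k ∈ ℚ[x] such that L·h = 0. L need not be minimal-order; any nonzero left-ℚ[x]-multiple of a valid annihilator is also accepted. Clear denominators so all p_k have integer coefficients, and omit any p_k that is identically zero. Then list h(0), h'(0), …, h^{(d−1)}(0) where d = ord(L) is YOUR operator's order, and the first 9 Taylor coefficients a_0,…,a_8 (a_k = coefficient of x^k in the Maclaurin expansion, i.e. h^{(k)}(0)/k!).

L = (-1 + 2·x + 2·x^2)·Dx^2 + (1 + 3·x + 3·x^2 + 2·x^3)·Dx^3  (order 3).
h: a_k = 0, 0, -3/2, -1/2, 1/2, -3/20, -1/10, 1/7, -3/56, …
ICs: h(0) = 0, h′(0) = 0, h′′(0) = -3.

f: a_k = 0, -3, 3/2, -1, 3/4, -3/5, 1/2, -3/7, 3/8, …
L₀ from L_f via x↦r, Dx↦r'^{-1}Dx.
Integrate: L := L₀·Dx.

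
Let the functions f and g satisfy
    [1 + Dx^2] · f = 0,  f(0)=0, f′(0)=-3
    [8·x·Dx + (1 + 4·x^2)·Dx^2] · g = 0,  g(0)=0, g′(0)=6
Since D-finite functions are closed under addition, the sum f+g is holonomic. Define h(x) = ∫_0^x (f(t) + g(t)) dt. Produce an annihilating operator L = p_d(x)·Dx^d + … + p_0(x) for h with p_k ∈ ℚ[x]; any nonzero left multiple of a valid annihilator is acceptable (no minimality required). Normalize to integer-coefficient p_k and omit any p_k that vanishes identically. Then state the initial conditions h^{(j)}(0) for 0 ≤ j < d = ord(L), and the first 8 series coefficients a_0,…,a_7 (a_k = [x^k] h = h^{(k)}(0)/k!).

L = (-376·x + 1600·x^3 + 128·x^5)·Dx^2 + (-7 + 76·x^2 + 432·x^4 + 64·x^6)·Dx^3 + (-376·x + 1600·x^3 + 128·x^5)·Dx^4 + (-7 + 76·x^2 + 432·x^4 + 64·x^6)·Dx^5  (order 5).
h: a_k = 0, 0, 3/2, 0, -15/8, 0, 767/240, 0, …
ICs: h(0) = 0, h′(0) = 0, h′′(0) = 3, h′′′(0) = 0, h′′′′(0) = -45.

f: a_k = 0, -3, 0, 1/2, 0, -1/40, 0, 1/1680, …
g: a_k = 0, 6, 0, -8, 0, 96/5, 0, -384/7, …
h₀=f+g: left-lcm gives L₀, ord ≤ 4.
Integrate: L := L₀·Dx.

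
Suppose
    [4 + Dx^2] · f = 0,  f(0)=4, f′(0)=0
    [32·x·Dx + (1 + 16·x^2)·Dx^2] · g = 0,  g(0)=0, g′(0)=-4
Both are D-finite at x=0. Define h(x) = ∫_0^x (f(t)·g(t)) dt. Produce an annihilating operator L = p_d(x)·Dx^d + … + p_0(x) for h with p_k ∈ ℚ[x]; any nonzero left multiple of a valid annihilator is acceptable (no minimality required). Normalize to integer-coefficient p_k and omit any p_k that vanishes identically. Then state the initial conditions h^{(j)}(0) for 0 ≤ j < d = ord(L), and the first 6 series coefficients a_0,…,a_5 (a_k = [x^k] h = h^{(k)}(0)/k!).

L = (1360 + 60416·x^2 + 106496·x^4 + 262144·x^6 + 1048576·x^8)·Dx + (2304·x + 45056·x^3 + 196608·x^5 + 1048576·x^7)·Dx^2 + (360 + 15872·x^2 + 36864·x^4 + 131072·x^6 + 524288·x^8)·Dx^3 + (576·x + 11264·x^3 + 49152·x^5 + 262144·x^7)·Dx^4 + (5 + 192·x^2 + 2560·x^4 + 16384·x^6 + 65536·x^8)·Dx^5  (order 5).
h: a_k = 0, 0, -8, 0, 88/3, 0, …
ICs: h(0) = 0, h′(0) = 0, h′′(0) = -16, h′′′(0) = 0, h′′′′(0) = 704.

f: a_k = 4, 0, -8, 0, 8/3, 0, …
g: a_k = 0, -4, 0, 64/3, 0, -1024/5, …
Product ⇒ symmetric product L₀, ord ≤ 4.
h=∫₀ˣh₀: take L = L₀·Dx.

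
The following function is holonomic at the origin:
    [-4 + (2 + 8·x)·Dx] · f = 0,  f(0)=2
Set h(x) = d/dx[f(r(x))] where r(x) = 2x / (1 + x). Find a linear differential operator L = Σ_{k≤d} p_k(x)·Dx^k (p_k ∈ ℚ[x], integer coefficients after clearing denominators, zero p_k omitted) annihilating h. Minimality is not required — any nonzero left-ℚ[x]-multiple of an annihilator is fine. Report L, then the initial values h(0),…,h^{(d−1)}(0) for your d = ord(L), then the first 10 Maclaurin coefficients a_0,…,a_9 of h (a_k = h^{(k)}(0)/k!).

f: a_k = 2, 4, -4, 8, -20, 56, -168, 528, -1716, 5720, …
Change of var in L_f (x↦r) gives L₀.
h=h₀': d/dx-closure on L₀ ⇒ L.
L = (-6 - 18·x) + (-1 - 10·x - 9·x^2)·Dx  (order 1).
h: a_k = 8, -48, 312, -2272, 17640, -141840, 1165080, -9708480, 81744840, -693741040, …
ICs: h(0) = 8.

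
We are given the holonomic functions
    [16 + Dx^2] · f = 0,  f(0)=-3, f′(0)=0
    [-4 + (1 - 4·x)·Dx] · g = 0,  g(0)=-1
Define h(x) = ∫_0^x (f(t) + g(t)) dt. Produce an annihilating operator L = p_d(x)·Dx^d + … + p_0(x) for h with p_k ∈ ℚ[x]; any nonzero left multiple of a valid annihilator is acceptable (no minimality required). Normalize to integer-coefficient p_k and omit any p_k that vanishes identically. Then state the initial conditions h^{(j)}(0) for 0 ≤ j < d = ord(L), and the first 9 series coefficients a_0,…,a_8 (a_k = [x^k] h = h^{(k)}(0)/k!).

L = (-448 + 512·x - 1024·x^2)·Dx + (48 - 320·x + 768·x^2 - 1024·x^3)·Dx^2 + (-28 + 32·x - 64·x^2)·Dx^3 + (3 - 20·x + 48·x^2 - 64·x^3)·Dx^4  (order 4).
h: a_k = 0, -4, -2, 8/3, -16, -288/5, -512/3, -61184/105, -2048, …
ICs: h(0) = 0, h′(0) = -4, h′′(0) = -4, h′′′(0) = 16.

f: a_k = -3, 0, 24, 0, -32, 0, 256/15, 0, -512/105, …
g: a_k = -1, -4, -16, -64, -256, -1024, -4096, -16384, -65536, …
h₀=f+g: left-lcm gives L₀, ord ≤ 3.
h=∫h₀ ⇒ L = L₀·Dx.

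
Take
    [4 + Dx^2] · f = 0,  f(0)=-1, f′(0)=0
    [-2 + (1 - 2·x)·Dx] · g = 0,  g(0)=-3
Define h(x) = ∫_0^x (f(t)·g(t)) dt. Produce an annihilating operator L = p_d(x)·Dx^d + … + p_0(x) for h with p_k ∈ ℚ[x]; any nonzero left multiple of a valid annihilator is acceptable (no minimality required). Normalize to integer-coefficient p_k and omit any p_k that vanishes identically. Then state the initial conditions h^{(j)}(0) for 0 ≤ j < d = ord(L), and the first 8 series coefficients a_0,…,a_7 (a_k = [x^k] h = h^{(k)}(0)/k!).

f: a_k = -1, 0, 2, 0, -2/3, 0, 4/45, 0, …
g: a_k = -3, -6, -12, -24, -48, -96, -192, -384, …
f·g: L₀ = L_f ⊗_s L_g, ord ≤ 2·1.
h=∫₀ˣh₀: take L = L₀·Dx.
L = (-4 + 8·x)·Dx + 4·Dx^2 + (-1 + 2·x)·Dx^3  (order 3).
h: a_k = 0, 3, 3, 2, 3, 26/5, 26/3, 1556/105, …
ICs: h(0) = 0, h′(0) = 3, h′′(0) = 6.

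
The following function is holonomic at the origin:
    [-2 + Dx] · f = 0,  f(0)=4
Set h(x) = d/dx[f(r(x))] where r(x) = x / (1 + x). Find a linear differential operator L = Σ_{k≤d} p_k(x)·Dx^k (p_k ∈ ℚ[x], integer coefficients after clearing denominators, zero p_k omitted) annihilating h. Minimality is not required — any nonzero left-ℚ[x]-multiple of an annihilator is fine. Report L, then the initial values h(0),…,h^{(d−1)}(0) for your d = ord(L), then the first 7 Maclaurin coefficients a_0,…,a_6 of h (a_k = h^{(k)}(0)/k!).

L = -2·x + (-1 - 2·x - x^2)·Dx  (order 1).
h: a_k = 8, 0, -8, 32/3, -8, 32/15, 40/9, …
ICs: h(0) = 8.

f: a_k = 4, 8, 8, 16/3, 8/3, 16/15, 16/45, …
Substitute x→r, Dx→(1/r')Dx; clear ⇒ L₀.
h₀' ⇒ L via d/dx closure of L₀.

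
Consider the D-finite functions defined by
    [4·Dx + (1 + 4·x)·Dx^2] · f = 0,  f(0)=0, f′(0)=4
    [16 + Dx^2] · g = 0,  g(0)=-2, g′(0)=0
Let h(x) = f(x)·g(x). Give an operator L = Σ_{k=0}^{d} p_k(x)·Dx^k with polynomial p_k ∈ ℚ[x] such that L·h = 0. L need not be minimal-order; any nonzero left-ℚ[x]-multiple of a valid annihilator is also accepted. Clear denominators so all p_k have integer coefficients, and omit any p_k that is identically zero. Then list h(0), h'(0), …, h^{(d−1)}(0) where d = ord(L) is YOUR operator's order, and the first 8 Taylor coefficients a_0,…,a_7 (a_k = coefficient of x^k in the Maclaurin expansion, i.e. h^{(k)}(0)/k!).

L = (-768 + 6144·x + 77824·x^2 + 262144·x^3 + 262144·x^4) + (256 + 5120·x + 24576·x^2 + 32768·x^3)·Dx + (1280·x + 10752·x^2 + 32768·x^3 + 32768·x^4)·Dx^2 + (16 + 320·x + 1536·x^2 + 2048·x^3)·Dx^3 + (3 + 56·x + 368·x^2 + 1024·x^3 + 1024·x^4)·Dx^4  (order 4).
h: a_k = 0, -8, 16, 64/3, 0, -768/5, 512, -63488/35, …
ICs: h(0) = 0, h′(0) = -8, h′′(0) = 32, h′′′(0) = 128.

f: a_k = 0, 4, -8, 64/3, -64, 1024/5, -2048/3, 16384/7, …
g: a_k = -2, 0, 16, 0, -64/3, 0, 512/45, 0, …
L₀ := L_f ⊗_s L_g (sym. prod.), ord ≤ 4.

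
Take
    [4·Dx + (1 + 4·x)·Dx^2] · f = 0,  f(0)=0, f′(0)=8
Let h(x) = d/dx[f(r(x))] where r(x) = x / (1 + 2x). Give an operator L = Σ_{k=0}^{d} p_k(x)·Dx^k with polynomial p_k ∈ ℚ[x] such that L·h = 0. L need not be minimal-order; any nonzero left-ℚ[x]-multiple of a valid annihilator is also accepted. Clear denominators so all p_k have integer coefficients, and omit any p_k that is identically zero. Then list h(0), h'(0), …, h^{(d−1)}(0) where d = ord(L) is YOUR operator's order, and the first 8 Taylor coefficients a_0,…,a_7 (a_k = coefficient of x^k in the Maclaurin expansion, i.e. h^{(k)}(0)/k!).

L = (8 + 24·x) + (1 + 8·x + 12·x^2)·Dx  (order 1).
h: a_k = 8, -64, 416, -2560, 15488, -93184, 559616, -3358720, …
ICs: h(0) = 8.

f: a_k = 0, 8, -16, 128/3, -128, 2048/5, -4096/3, 32768/7, …
f∘r: x↦r, Dx↦Dx/r' in L_f ⇒ L₀.
Differentiate: ansatz ord ≤ ord L₀ ⇒ L.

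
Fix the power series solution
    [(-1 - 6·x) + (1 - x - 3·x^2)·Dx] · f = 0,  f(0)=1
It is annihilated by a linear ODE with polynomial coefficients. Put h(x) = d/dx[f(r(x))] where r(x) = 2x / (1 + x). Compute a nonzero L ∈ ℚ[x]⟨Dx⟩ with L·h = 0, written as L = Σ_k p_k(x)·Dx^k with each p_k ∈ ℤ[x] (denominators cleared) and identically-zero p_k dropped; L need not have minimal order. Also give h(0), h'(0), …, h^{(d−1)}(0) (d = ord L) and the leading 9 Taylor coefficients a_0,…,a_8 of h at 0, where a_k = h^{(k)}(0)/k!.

L = (14 + 78·x + 546·x^2 + 338·x^3) + (-1 - 14·x + 182·x^3 + 169·x^4)·Dx  (order 1).
h: a_k = 2, 28, 78, 728, 1690, 14196, 30758, 246064, 514098, …
ICs: h(0) = 2.

f: a_k = 1, 1, 4, 7, 19, 40, 97, 217, 508, …
f∘r: x↦r, Dx↦Dx/r' in L_f ⇒ L₀.
Derive L from L₀ (diff closure).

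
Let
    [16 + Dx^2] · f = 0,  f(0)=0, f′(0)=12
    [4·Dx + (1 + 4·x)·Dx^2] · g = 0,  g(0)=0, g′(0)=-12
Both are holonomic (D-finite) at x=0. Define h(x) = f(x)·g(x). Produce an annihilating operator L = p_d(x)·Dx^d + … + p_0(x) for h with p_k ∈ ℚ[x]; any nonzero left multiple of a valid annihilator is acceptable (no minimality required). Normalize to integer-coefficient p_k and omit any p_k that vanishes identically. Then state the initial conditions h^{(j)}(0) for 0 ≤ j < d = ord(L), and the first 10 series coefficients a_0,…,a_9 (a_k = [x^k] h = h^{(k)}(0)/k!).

f: a_k = 0, 12, 0, -32, 0, 128/5, 0, -1024/105, 0, 2048/945, …
g: a_k = 0, -12, 24, -64, 192, -3072/5, 2048, -49152/7, 24576, -262144/3, …
L₀ := L_f ⊗_s L_g (sym. prod.), ord ≤ 4.
L = (-768 + 6144·x + 77824·x^2 + 262144·x^3 + 262144·x^4) + (256 + 5120·x + 24576·x^2 + 32768·x^3)·Dx + (1280·x + 10752·x^2 + 32768·x^3 + 32768·x^4)·Dx^2 + (16 + 320·x + 1536·x^2 + 2048·x^3)·Dx^3 + (3 + 56·x + 368·x^2 + 1024·x^3 + 1024·x^4)·Dx^4  (order 4).
h: a_k = 0, 0, -144, 288, -384, 1536, -5632, 95232/5, -462848/7, 1638400/7, …
ICs: h(0) = 0, h′(0) = 0, h′′(0) = -288, h′′′(0) = 1728.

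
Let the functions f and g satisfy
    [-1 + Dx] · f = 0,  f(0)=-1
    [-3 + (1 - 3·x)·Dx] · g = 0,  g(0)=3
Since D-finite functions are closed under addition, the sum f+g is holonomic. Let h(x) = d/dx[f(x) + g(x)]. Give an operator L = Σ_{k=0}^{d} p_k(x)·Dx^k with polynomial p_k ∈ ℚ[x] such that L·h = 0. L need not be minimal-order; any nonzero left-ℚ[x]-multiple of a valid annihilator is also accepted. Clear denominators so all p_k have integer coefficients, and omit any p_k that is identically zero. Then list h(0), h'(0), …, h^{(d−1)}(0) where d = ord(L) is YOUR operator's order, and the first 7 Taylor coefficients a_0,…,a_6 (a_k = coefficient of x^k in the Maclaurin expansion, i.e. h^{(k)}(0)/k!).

L = (48 + 18·x) + (-53 - 6·x + 9·x^2)·Dx + (5 - 12·x - 9·x^2)·Dx^2  (order 2).
h: a_k = 8, 53, 485/2, 5831/6, 87479/24, 1574639/120, 33067439/720, …
ICs: h(0) = 8, h′(0) = 53.

f: a_k = -1, -1, -1/2, -1/6, -1/24, -1/120, -1/720, …
g: a_k = 3, 9, 27, 81, 243, 729, 2187, …
Sum ⇒ L₀ = lclm(L_f,L_g) in ℚ(x)⟨Dx⟩.
Differentiate: ansatz ord ≤ ord L₀ ⇒ L.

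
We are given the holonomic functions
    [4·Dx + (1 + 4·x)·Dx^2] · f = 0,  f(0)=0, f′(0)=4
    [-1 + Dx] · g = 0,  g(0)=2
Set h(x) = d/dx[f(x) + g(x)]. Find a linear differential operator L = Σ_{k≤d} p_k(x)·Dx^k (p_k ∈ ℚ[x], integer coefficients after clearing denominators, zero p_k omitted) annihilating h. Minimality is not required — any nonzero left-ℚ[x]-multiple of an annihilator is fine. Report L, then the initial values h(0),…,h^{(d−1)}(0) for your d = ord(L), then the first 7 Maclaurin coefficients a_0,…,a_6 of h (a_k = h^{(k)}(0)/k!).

f: a_k = 0, 4, -8, 64/3, -64, 1024/5, -2048/3, …
g: a_k = 2, 2, 1, 1/3, 1/12, 1/60, 1/360, …
f+g: L₀ = lclm(L_f,L_g), ord ≤ 2+1.
Differentiate: ansatz ord ≤ ord L₀ ⇒ L.
L = (-36 - 16·x) + (31 - 8·x - 16·x^2)·Dx + (5 + 24·x + 16·x^2)·Dx^2  (order 2).
h: a_k = 6, -14, 65, -767/3, 12289/12, -245759/60, 5898241/360, …
ICs: h(0) = 6, h′(0) = -14.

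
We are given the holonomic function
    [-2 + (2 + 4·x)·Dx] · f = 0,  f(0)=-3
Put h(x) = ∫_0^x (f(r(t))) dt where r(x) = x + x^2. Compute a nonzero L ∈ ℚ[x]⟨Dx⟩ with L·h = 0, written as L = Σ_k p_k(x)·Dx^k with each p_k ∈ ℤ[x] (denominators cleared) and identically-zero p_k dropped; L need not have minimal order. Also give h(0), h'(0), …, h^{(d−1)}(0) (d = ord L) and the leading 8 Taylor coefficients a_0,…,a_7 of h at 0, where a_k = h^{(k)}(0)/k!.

f: a_k = -3, -3, 3/2, -3/2, 15/8, -21/8, 63/16, -99/16, …
Change of var in L_f (x↦r) gives L₀.
∫: right-multiply L₀ by Dx.
L = (-1 - 2·x)·Dx + (1 + 2·x + 2·x^2)·Dx^2  (order 2).
h: a_k = 0, -3, -3/2, -1/2, 3/8, -9/40, 1/16, 9/112, …
ICs: h(0) = 0, h′(0) = -3.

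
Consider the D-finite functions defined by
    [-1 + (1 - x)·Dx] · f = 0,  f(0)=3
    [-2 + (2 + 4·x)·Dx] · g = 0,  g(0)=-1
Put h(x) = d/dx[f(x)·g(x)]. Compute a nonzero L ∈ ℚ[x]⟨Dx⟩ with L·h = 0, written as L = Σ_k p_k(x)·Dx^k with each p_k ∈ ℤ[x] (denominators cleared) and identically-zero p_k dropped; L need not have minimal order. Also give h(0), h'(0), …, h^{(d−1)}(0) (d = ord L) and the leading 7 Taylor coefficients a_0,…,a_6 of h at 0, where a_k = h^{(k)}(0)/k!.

f: a_k = 3, 3, 3, 3, 3, 3, 3, …
g: a_k = -1, -1, 1/2, -1/2, 5/8, -7/8, 21/16, …
f·g: L₀ = L_f ⊗_s L_g, ord ≤ 1·1.
Differentiate: ansatz ord ≤ ord L₀ ⇒ L.
L = (3 + 12·x + 3·x^2) + (-2 - 3·x + 3·x^2 + 2·x^3)·Dx  (order 1).
h: a_k = -6, -9, -18, -33/2, -135/4, -135/8, -63, …
ICs: h(0) = -6.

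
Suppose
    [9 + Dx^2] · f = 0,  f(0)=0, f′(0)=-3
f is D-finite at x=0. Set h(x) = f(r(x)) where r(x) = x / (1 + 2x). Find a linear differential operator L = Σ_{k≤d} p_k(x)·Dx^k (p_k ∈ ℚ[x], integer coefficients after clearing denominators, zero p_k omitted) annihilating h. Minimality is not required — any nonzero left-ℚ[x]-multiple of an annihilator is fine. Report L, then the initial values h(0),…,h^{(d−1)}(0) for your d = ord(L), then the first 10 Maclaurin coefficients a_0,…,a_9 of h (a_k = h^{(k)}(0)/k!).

f: a_k = 0, -3, 0, 9/2, 0, -81/40, 0, 243/560, 0, -243/4480, …
f∘r: x↦r, Dx↦Dx/r' in L_f ⇒ L₀.
L = 9 + (4 + 24·x + 48·x^2 + 32·x^3)·Dx + (1 + 8·x + 24·x^2 + 32·x^3 + 16·x^4)·Dx^2  (order 2).
h: a_k = 0, -3, 6, -15/2, -3, 2319/40, -975/4, 429483/560, -83163/40, 4548585/896, …
ICs: h(0) = 0, h′(0) = -3.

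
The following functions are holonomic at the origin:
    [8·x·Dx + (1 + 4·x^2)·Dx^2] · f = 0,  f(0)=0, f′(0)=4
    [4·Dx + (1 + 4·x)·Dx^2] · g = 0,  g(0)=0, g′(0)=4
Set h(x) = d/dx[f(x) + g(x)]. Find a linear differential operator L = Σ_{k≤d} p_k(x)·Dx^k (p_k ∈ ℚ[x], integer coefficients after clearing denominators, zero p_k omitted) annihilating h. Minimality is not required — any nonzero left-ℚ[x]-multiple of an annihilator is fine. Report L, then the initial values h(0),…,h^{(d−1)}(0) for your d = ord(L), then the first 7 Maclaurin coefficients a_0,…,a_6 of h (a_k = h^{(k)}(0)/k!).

f: a_k = 0, 4, 0, -16/3, 0, 64/5, 0, …
g: a_k = 0, 4, -8, 64/3, -64, 1024/5, -2048/3, …
Weyl lclm of L_f,L_g ⇒ L₀ (ord ≤ 4).
Derive L from L₀ (diff closure).
L = (-8 - 96·x + 96·x^2 + 128·x^3) + (-10 - 16·x - 72·x^2 + 192·x^3 + 256·x^4)·Dx + (-1 - 2·x + 8·x^2 + 8·x^3 + 48·x^4 + 64·x^5)·Dx^2  (order 2).
h: a_k = 8, -16, 48, -256, 1088, -4096, 16128, …
ICs: h(0) = 8, h′(0) = -16.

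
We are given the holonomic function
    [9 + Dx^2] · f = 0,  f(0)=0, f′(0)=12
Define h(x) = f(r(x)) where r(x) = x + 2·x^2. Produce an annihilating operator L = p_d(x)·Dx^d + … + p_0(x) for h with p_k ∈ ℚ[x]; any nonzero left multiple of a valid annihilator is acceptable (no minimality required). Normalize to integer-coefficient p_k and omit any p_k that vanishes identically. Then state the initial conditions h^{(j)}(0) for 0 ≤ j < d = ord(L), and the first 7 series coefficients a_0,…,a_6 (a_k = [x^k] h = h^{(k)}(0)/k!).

f: a_k = 0, 12, 0, -18, 0, 81/10, 0, …
f∘r: x↦r, Dx↦Dx/r' in L_f ⇒ L₀.
L = (9 + 108·x + 432·x^2 + 576·x^3) - 4·Dx + (1 + 4·x)·Dx^2  (order 2).
h: a_k = 0, 12, 24, -18, -108, -2079/10, -63, …
ICs: h(0) = 0, h′(0) = 12.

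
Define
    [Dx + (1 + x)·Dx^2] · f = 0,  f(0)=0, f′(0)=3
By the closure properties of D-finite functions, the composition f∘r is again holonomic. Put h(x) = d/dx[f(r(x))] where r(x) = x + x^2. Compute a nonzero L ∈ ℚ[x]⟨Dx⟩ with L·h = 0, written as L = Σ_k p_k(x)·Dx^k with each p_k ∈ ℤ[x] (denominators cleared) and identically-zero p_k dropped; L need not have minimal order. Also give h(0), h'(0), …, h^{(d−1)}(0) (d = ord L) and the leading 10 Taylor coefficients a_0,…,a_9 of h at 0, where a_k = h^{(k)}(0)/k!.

L = (-1 + 2·x + 2·x^2) + (1 + 3·x + 3·x^2 + 2·x^3)·Dx  (order 1).
h: a_k = 3, 3, -6, 3, 3, -6, 3, 3, -6, 3, …
ICs: h(0) = 3.

f: a_k = 0, 3, -3/2, 1, -3/4, 3/5, -1/2, 3/7, -3/8, 1/3, …
L₀ from L_f via x↦r, Dx↦r'^{-1}Dx.
Derive L from L₀ (diff closure).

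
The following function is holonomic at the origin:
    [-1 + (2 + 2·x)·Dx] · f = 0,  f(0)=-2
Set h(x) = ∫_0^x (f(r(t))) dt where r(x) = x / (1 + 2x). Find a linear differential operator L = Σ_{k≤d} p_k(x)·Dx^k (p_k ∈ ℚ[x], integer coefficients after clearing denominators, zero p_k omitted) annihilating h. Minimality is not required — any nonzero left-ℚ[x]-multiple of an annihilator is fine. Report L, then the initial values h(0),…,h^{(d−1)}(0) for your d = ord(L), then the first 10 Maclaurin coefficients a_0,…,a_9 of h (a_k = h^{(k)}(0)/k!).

f: a_k = -2, -1, 1/4, -1/8, 5/64, -7/128, 21/512, -33/1024, 429/16384, -715/32768, …
f∘r: x↦r, Dx↦Dx/r' in L_f ⇒ L₀.
h=∫h₀ ⇒ L = L₀·Dx.
L = -Dx + (2 + 10·x + 12·x^2)·Dx^2  (order 2).
h: a_k = 0, -2, -1/2, 3/4, -41/32, 757/320, -1181/256, 33645/3584, -162105/8192, 704485/16384, …
ICs: h(0) = 0, h′(0) = -2.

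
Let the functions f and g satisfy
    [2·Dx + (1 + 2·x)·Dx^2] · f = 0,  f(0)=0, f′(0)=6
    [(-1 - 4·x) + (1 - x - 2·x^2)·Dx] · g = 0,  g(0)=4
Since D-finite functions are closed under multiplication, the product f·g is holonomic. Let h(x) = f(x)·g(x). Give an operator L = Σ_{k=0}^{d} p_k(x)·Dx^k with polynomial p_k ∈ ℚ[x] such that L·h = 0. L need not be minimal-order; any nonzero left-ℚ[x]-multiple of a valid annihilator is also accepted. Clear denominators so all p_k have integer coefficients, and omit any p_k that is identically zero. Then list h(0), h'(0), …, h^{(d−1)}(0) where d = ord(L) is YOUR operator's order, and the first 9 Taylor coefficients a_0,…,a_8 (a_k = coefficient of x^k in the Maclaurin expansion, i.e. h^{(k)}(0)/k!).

L = (6 + 16·x) + (14·x + 20·x^2)·Dx + (-1 - x + 4·x^2 + 4·x^3)·Dx^2  (order 2).
h: a_k = 0, 24, 0, 80, 32, 1344/5, 1024/5, 33664/35, 6912/7, …
ICs: h(0) = 0, h′(0) = 24.

f: a_k = 0, 6, -6, 8, -12, 96/5, -32, 384/7, -96, …
g: a_k = 4, 4, 12, 20, 44, 84, 172, 340, 684, …
L₀ := L_f ⊗_s L_g (sym. prod.), ord ≤ 2.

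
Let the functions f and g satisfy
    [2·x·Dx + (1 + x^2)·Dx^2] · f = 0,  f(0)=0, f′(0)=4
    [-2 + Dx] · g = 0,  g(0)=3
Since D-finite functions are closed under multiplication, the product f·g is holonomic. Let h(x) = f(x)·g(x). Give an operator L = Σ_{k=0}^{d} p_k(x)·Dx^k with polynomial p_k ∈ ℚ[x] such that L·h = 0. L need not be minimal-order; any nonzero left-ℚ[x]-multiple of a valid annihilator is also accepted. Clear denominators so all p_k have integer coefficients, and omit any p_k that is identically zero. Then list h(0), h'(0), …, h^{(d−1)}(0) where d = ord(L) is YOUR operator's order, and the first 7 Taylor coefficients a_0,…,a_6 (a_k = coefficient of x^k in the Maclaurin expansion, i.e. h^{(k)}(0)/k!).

L = (4 - 4·x + 4·x^2) + (-4 + 2·x - 4·x^2)·Dx + (1 + x^2)·Dx^2  (order 2).
h: a_k = 0, 12, 24, 20, 8, 12/5, 8/3, …
ICs: h(0) = 0, h′(0) = 12.

f: a_k = 0, 4, 0, -4/3, 0, 4/5, 0, …
g: a_k = 3, 6, 6, 4, 2, 4/5, 4/15, …
Product ⇒ symmetric product L₀, ord ≤ 2.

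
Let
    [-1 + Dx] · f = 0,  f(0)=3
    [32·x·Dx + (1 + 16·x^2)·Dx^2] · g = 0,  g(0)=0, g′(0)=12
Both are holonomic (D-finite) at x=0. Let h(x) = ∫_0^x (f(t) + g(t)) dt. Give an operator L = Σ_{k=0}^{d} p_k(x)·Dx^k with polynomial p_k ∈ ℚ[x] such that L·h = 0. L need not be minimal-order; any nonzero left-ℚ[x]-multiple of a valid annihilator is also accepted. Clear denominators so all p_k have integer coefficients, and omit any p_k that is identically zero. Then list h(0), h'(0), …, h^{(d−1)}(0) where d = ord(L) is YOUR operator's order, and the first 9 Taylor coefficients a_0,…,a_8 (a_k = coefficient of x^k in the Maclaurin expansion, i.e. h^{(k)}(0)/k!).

f: a_k = 3, 3, 3/2, 1/2, 1/8, 1/40, 1/240, 1/1680, 1/13440, …
g: a_k = 0, 12, 0, -64, 0, 3072/5, 0, -49152/7, 0, …
f+g: L₀ = lclm(L_f,L_g), ord ≤ 1+2.
∫: right-multiply L₀ by Dx.
L = (32 - 32·x - 1536·x^2 - 512·x^3)·Dx^2 + (-33 + 1504·x^2 - 256·x^4)·Dx^3 + (1 + 32·x + 32·x^2 + 512·x^3 + 256·x^4)·Dx^4  (order 4).
h: a_k = 0, 3, 15/2, 1/2, -127/8, 1/40, 24577/240, 1/1680, -11796479/13440, …
ICs: h(0) = 0, h′(0) = 3, h′′(0) = 15, h′′′(0) = 3.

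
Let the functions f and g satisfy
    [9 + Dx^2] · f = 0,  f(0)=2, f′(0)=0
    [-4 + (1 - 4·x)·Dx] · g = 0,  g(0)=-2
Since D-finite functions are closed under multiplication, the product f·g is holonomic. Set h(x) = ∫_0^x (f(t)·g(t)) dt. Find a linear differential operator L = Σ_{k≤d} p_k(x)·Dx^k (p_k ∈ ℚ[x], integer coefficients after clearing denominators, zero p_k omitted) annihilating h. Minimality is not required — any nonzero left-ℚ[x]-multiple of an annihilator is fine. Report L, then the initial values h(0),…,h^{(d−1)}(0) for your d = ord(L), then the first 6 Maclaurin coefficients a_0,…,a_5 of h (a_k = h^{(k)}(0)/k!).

L = (-9 + 36·x)·Dx + 8·Dx^2 + (-1 + 4·x)·Dx^3  (order 3).
h: a_k = 0, -4, -8, -46/3, -46, -1499/10, …
ICs: h(0) = 0, h′(0) = -4, h′′(0) = -16.

f: a_k = 2, 0, -9, 0, 27/4, 0, …
g: a_k = -2, -8, -32, -128, -512, -2048, …
Product ⇒ symmetric product L₀, ord ≤ 2.
∫: right-multiply L₀ by Dx.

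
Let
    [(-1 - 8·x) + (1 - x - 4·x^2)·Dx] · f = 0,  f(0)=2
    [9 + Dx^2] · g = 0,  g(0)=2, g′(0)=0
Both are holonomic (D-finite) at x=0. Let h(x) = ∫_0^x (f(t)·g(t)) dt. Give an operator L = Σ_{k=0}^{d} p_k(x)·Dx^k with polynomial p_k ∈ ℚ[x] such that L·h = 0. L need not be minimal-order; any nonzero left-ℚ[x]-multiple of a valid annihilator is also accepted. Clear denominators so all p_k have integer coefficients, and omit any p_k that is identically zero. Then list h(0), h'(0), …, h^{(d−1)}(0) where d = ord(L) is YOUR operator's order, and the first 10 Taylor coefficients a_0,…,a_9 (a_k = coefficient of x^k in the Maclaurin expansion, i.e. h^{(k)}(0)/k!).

L = (-1 + 9·x + 36·x^2)·Dx + (2 + 16·x)·Dx^2 + (-1 + x + 4·x^2)·Dx^3  (order 3).
h: a_k = 0, 4, 2, 2/3, 9/2, 79/10, 223/12, 5309/140, 14229/160, 1986769/10080, …
ICs: h(0) = 0, h′(0) = 4, h′′(0) = 4.

f: a_k = 2, 2, 10, 18, 58, 130, 362, 882, 2330, 5858, …
g: a_k = 2, 0, -9, 0, 27/4, 0, -81/40, 0, 729/2240, 0, …
h₀=f·g: eliminate ⇒ L₀, order ≤ 1·2.
Integrate: L := L₀·Dx.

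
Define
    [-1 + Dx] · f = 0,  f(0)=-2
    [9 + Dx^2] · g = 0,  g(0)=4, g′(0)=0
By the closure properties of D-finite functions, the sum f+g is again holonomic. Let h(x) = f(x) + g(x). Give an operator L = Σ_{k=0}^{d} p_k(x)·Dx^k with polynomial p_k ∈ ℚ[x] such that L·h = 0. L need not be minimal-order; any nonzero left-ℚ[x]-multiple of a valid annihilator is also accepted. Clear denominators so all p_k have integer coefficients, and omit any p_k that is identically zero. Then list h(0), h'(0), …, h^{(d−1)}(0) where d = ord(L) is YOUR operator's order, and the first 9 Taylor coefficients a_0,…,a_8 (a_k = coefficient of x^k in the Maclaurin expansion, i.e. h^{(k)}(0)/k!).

f: a_k = -2, -2, -1, -1/3, -1/12, -1/60, -1/360, -1/2520, -1/20160, …
g: a_k = 4, 0, -18, 0, 27/2, 0, -81/20, 0, 729/1120, …
L₀ := lclm(L_f,L_g); ord L₀ ≤ 1+2.
L = -9 + 9·Dx - Dx^2 + Dx^3  (order 3).
h: a_k = 2, -2, -19, -1/3, 161/12, -1/60, -1459/360, -1/2520, 13121/20160, …
ICs: h(0) = 2, h′(0) = -2, h′′(0) = -38.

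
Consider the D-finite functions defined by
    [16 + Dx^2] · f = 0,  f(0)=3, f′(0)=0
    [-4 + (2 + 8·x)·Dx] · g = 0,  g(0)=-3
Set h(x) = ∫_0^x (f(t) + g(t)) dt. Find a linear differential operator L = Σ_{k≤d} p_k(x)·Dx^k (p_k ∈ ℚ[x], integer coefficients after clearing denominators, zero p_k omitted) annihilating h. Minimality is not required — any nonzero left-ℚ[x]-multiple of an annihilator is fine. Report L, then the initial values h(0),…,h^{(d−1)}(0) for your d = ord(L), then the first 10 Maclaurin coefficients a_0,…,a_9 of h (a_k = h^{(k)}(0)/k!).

L = (-224 - 1024·x - 2048·x^2)·Dx + (48 + 704·x + 3072·x^2 + 4096·x^3)·Dx^2 + (-14 - 64·x - 128·x^2)·Dx^3 + (3 + 44·x + 192·x^2 + 256·x^3)·Dx^4  (order 4).
h: a_k = 0, 0, -3, -6, -3, 62/5, -14, 3524/105, -99, 270782/945, …
ICs: h(0) = 0, h′(0) = 0, h′′(0) = -6, h′′′(0) = -36.

f: a_k = 3, 0, -24, 0, 32, 0, -256/15, 0, 512/105, 0, …
g: a_k = -3, -6, 6, -12, 30, -84, 252, -792, 2574, -8580, …
Weyl lclm of L_f,L_g ⇒ L₀ (ord ≤ 3).
h=∫h₀ ⇒ L = L₀·Dx.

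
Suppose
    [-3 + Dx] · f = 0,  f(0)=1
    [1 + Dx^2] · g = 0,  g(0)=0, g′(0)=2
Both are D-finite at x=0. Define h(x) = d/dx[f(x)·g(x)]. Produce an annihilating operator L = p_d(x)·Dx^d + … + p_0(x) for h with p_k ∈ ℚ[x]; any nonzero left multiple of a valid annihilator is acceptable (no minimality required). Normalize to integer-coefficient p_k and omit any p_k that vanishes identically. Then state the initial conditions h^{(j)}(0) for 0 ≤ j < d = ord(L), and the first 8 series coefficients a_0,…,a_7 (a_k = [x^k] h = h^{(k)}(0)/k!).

f: a_k = 1, 3, 9/2, 9/2, 27/8, 81/40, 81/80, 243/560, …
g: a_k = 0, 2, 0, -1/3, 0, 1/60, 0, -1/2520, …
Sym-product of L_f,L_g gives L₀ (≤ ord 2).
h₀' ⇒ L via d/dx closure of L₀.
L = 10 - 6·Dx + Dx^2  (order 2).
h: a_k = 2, 12, 26, 32, 79/3, 78/5, 307/45, 32/15, …
ICs: h(0) = 2, h′(0) = 12.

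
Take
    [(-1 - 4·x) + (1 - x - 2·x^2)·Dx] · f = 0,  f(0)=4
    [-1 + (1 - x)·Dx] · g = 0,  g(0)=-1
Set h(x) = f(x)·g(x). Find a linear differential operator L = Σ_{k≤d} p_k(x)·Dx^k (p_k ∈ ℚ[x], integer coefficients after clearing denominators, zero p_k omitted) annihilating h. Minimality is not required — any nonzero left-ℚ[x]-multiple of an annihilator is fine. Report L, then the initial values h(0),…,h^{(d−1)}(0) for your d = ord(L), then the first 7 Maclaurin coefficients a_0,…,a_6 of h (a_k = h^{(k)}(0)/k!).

f: a_k = 4, 4, 12, 20, 44, 84, 172, …
g: a_k = -1, -1, -1, -1, -1, -1, -1, …
Product ⇒ symmetric product L₀, ord ≤ 1.
L = (-2 - 2·x + 6·x^2) + (1 - 2·x - x^2 + 2·x^3)·Dx  (order 1).
h: a_k = -4, -8, -20, -40, -84, -168, -340, …
ICs: h(0) = -4.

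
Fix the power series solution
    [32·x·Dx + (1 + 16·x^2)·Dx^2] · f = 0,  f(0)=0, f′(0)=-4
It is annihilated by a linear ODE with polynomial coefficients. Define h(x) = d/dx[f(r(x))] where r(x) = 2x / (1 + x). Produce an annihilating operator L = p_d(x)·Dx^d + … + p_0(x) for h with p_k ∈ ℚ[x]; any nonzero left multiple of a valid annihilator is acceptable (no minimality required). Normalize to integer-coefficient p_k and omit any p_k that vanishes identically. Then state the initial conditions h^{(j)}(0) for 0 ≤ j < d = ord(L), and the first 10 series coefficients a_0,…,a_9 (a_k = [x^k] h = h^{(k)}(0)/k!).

L = (2 + 130·x) + (1 + 2·x + 65·x^2)·Dx  (order 1).
h: a_k = -8, 16, 488, -2016, -27688, 186416, 1426888, -14970816, -62806088, 1098715216, …
ICs: h(0) = -8.

f: a_k = 0, -4, 0, 64/3, 0, -1024/5, 0, 16384/7, 0, -262144/9, …
h₀=f(r): pull back L_f along r ⇒ L₀.
Differentiate: ansatz ord ≤ ord L₀ ⇒ L.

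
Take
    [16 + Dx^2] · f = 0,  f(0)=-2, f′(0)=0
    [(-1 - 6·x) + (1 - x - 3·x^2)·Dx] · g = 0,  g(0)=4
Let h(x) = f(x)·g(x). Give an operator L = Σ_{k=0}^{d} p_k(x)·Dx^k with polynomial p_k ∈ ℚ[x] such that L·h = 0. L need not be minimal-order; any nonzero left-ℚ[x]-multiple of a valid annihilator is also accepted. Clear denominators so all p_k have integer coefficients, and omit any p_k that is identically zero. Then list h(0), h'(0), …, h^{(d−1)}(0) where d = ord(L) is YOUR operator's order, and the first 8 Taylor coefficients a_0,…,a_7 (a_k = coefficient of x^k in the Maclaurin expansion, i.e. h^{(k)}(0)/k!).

f: a_k = -2, 0, 16, 0, -64/3, 0, 512/45, 0, …
g: a_k = 4, 4, 16, 28, 76, 160, 388, 868, …
Sym-product of L_f,L_g gives L₀ (≤ ord 2).
L = (-10 + 16·x + 48·x^2) + (2 + 12·x)·Dx + (-1 + x + 3·x^2)·Dx^2  (order 2).
h: a_k = -8, -8, 32, 8, 56/3, 128/3, 6488/45, 12248/45, …
ICs: h(0) = -8, h′(0) = -8.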